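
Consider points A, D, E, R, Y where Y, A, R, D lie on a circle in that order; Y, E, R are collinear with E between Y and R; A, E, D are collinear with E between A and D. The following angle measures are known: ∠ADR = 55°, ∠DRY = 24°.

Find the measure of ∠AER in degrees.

∠AER = 79°

1. ∠AYR = 55°  [same arc AR]
2. ∠DAY = 24°  [same arc YD]
3. ∠AEY = 101°  [△YEA]
4. ∠AER = 79°  [linear pair at E on YR]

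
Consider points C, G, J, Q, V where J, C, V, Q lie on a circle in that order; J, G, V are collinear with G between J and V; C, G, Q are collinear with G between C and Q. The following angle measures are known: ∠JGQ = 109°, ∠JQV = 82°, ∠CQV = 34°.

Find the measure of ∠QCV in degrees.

1. ∠CGV = 109°  [vertical angles at G]
2. ∠JCV = 98°  [cyclic JCVQ, opposite ∠C+∠Q]
3. ∠CJV = 34°  [same arc CV]
4. ∠CVJ = 48°  [△JCV]
5. ∠QCV = 23°  [△CGV]

∠QCV = 23°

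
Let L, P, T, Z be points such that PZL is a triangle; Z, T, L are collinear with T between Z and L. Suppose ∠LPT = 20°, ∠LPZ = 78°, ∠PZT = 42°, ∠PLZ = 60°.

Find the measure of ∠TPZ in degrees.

1. ∠PLT = 60°  [T on ray LZ]
2. ∠LTP = 100°  [△PTL]
3. ∠PTZ = 80°  [linear pair at T on ZL]
4. ∠TPZ = 58°  [△PZT]

∠TPZ = 58°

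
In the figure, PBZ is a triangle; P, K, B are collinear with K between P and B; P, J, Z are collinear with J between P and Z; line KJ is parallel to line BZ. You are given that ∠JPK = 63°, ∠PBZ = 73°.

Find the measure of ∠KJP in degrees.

∠KJP = 44°

1. ∠BPZ = 63°  [K on PB, J on PZ]
2. ∠BZP = 44°  [△PBZ]
3. ∠KJP = 44°  [KJ∥BZ, corresponding at J]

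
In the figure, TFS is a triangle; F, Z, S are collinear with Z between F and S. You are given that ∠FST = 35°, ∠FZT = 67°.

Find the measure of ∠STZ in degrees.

1. ∠TSZ = 35°  [Z on ray SF]
2. ∠SZT = 113°  [linear pair at Z on FS]
3. ∠STZ = 32°  [△TZS]

∠STZ = 32°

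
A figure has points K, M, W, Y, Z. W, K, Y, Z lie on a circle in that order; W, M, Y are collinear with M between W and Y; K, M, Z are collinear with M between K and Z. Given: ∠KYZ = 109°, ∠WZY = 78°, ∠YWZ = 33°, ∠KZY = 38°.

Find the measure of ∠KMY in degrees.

∠KMY = 107°

1. ∠YKZ = 33°  [△KYZ]
2. ∠WKY = 102°  [cyclic WKYZ, opposite ∠K+∠Z]
3. ∠KWY = 38°  [same arc KY]
4. ∠KYW = 40°  [△WKY]
5. ∠KMY = 107°  [△KMY]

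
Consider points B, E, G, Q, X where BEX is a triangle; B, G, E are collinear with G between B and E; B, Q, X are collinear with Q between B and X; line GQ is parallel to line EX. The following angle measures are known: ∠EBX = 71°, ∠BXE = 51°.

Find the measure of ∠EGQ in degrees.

∠EGQ = 122°

1. ∠BEX = 58°  [△BEX]
2. ∠BGQ = 58°  [GQ∥EX, corresponding at G]
3. ∠EGQ = 122°  [linear pair at G on BE]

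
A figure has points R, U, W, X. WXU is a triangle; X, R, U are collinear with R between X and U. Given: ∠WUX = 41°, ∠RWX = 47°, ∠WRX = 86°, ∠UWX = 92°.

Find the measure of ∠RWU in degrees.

1. ∠RUW = 41°  [R on ray UX]
2. ∠URW = 94°  [linear pair at R on XU]
3. ∠RWU = 45°  [△WRU]

∠RWU = 45°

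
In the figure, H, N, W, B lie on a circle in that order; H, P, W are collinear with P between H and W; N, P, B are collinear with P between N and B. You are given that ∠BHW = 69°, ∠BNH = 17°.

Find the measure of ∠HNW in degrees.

∠HNW = 86°

1. ∠BWH = 17°  [same arc HB]
2. ∠HBW = 94°  [△HWB]
3. ∠HNW = 86°  [cyclic HNWB, opposite ∠N+∠B]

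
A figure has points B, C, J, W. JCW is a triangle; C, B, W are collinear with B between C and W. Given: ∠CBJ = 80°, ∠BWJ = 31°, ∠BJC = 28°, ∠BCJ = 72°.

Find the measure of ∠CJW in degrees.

1. ∠CWJ = 31°  [B on ray WC]
2. ∠JCW = 72°  [B on ray CW]
3. ∠CJW = 77°  [△JCW]

∠CJW = 77°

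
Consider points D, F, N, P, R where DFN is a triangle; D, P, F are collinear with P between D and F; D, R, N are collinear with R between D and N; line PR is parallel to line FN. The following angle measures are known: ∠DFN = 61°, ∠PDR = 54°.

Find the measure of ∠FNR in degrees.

1. ∠DPR = 61°  [PR∥FN, corresponding at P]
2. ∠DRP = 65°  [△DPR]
3. ∠NRP = 115°  [linear pair at R on DN]
4. ∠FNR = 65°  [PR∥FN, co-interior at N–R]

∠FNR = 65°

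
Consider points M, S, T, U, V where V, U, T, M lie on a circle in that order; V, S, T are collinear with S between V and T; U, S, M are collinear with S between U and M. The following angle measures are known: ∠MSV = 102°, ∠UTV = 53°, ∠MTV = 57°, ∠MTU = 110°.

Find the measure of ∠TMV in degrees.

1. ∠UMV = 53°  [same arc VU]
2. ∠MVT = 25°  [△VSM]
3. ∠TMV = 98°  [△VTM]

∠TMV = 98°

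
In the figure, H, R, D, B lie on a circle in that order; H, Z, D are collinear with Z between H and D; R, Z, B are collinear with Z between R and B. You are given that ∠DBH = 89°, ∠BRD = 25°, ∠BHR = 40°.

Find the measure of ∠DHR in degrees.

1. ∠BDR = 140°  [cyclic HRDB, opposite ∠H+∠D]
2. ∠DBR = 15°  [△RDB]
3. ∠DHR = 15°  [same arc RD]

∠DHR = 15°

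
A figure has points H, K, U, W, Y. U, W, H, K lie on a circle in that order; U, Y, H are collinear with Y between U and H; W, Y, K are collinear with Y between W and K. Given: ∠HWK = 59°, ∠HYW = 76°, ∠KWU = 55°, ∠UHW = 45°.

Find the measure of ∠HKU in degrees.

1. ∠HUK = 59°  [same arc HK]
2. ∠KHU = 55°  [same arc UK]
3. ∠HKU = 66°  [△UHK]

∠HKU = 66°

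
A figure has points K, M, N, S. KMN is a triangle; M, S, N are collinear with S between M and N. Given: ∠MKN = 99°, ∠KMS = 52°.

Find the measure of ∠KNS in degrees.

∠KNS = 29°

1. ∠KMN = 52°  [S on ray MN]
2. ∠KNM = 29°  [△KMN]
3. ∠KNS = 29°  [S on ray NM]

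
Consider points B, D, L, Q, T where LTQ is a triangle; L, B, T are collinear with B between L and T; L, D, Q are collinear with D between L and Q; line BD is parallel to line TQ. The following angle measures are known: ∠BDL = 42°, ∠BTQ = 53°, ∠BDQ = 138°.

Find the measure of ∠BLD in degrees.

∠BLD = 85°

1. ∠LQT = 42°  [BD∥TQ, corresponding at D]
2. ∠LTQ = 53°  [B on ray TL]
3. ∠QLT = 85°  [△LTQ]
4. ∠BLD = 85°  [B on LT, D on LQ]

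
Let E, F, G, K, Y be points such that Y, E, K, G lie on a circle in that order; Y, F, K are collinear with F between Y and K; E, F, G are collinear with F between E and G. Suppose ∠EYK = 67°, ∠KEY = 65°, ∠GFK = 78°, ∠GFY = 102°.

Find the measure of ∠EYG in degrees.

1. ∠EKY = 48°  [△YEK]
2. ∠EFY = 78°  [vertical angles at F]
3. ∠EGY = 48°  [same arc YE]
4. ∠GEY = 35°  [△YFE]
5. ∠EYG = 97°  [△YEG]

∠EYG = 97°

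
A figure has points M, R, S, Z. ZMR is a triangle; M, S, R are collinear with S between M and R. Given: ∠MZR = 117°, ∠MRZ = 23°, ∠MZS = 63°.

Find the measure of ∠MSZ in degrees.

1. ∠RMZ = 40°  [△ZMR]
2. ∠SMZ = 40°  [S on ray MR]
3. ∠MSZ = 77°  [△ZMS]

∠MSZ = 77°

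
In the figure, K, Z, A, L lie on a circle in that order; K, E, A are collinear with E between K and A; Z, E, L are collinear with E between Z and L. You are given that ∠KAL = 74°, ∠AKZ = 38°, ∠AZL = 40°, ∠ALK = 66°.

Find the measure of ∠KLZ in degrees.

1. ∠KZL = 74°  [same arc KL]
2. ∠ALZ = 38°  [same arc ZA]
3. ∠LAZ = 102°  [△ZAL]
4. ∠LKZ = 78°  [cyclic KZAL, opposite ∠K+∠A]
5. ∠KLZ = 28°  [△KZL]

∠KLZ = 28°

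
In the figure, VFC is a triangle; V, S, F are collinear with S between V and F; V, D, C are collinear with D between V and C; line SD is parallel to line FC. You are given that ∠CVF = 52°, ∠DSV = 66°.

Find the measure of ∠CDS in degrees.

1. ∠DVS = 52°  [S on VF, D on VC]
2. ∠SDV = 62°  [△VSD]
3. ∠CDS = 118°  [linear pair at D on VC]

∠CDS = 118°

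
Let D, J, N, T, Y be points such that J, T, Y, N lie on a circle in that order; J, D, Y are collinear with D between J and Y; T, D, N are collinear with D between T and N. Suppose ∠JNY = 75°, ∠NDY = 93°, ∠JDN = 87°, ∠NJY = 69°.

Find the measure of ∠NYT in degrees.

∠NYT = 60°

1. ∠JYN = 36°  [△JYN]
2. ∠TNY = 51°  [△YDN]
3. ∠NTY = 69°  [same arc YN]
4. ∠NYT = 60°  [△TYN]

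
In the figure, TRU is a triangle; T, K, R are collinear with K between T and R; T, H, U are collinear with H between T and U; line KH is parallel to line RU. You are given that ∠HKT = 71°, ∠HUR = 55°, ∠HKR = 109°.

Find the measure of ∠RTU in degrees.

∠RTU = 54°

1. ∠TRU = 71°  [KH∥RU, corresponding at K]
2. ∠RUT = 55°  [H on ray UT]
3. ∠RTU = 54°  [△TRU]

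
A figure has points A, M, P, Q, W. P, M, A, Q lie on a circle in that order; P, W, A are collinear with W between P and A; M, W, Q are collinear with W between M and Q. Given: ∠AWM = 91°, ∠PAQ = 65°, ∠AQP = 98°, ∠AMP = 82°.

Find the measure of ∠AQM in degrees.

∠AQM = 26°

1. ∠PWQ = 91°  [vertical angles at W]
2. ∠AWQ = 89°  [linear pair at W on PA]
3. ∠AQM = 26°  [△AWQ]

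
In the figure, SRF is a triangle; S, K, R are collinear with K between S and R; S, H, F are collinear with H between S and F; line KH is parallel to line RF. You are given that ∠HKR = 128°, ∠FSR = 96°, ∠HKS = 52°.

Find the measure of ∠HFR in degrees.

1. ∠HSK = 96°  [K on SR, H on SF]
2. ∠KHS = 32°  [△SKH]
3. ∠FHK = 148°  [linear pair at H on SF]
4. ∠HFR = 32°  [KH∥RF, co-interior at F–H]

∠HFR = 32°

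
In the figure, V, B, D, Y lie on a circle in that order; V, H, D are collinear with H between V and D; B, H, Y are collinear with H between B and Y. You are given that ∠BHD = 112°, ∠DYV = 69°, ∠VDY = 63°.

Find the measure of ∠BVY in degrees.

∠BVY = 97°

1. ∠VHY = 112°  [vertical angles at H]
2. ∠DVY = 48°  [△VDY]
3. ∠VBY = 63°  [same arc VY]
4. ∠BYV = 20°  [△VHY]
5. ∠BVY = 97°  [△VBY]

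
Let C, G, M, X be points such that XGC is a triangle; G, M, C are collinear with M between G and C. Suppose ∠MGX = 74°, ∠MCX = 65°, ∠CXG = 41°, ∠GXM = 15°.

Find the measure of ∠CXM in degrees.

1. ∠GMX = 91°  [△XGM]
2. ∠CMX = 89°  [linear pair at M on GC]
3. ∠CXM = 26°  [△XMC]

∠CXM = 26°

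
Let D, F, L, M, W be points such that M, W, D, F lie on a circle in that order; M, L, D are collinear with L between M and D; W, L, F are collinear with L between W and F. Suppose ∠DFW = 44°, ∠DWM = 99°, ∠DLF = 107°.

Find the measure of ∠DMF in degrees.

∠DMF = 70°

1. ∠FDM = 29°  [△DLF]
2. ∠DFM = 81°  [cyclic MWDF, opposite ∠W+∠F]
3. ∠DMF = 70°  [△MDF]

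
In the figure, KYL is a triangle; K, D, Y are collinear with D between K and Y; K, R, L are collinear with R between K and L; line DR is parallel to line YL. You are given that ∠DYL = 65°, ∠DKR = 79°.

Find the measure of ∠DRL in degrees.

∠DRL = 144°

1. ∠KYL = 65°  [D on ray YK]
2. ∠LKY = 79°  [D on KY, R on KL]
3. ∠KLY = 36°  [△KYL]
4. ∠DRK = 36°  [DR∥YL, corresponding at R]
5. ∠DRL = 144°  [linear pair at R on KL]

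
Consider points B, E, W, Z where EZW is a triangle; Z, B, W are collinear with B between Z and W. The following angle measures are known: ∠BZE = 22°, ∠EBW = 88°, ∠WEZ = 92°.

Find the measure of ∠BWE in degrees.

1. ∠EZW = 22°  [B on ray ZW]
2. ∠EWZ = 66°  [△EZW]
3. ∠BWE = 66°  [B on ray WZ]

∠BWE = 66°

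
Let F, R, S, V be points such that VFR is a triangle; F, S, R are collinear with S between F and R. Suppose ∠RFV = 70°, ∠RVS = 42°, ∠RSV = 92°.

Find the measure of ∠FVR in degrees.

∠FVR = 64°

1. ∠SRV = 46°  [△VSR]
2. ∠FRV = 46°  [S on ray RF]
3. ∠FVR = 64°  [△VFR]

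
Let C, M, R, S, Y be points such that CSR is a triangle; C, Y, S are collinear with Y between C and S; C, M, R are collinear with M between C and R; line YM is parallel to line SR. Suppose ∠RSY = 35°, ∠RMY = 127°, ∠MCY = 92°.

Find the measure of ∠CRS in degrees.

1. ∠CSR = 35°  [Y on ray SC]
2. ∠RCS = 92°  [Y on CS, M on CR]
3. ∠CRS = 53°  [△CSR]

∠CRS = 53°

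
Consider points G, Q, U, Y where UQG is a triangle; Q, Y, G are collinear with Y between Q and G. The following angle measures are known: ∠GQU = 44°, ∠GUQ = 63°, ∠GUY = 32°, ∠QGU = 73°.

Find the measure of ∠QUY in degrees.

1. ∠UQY = 44°  [Y on ray QG]
2. ∠UGY = 73°  [Y on ray GQ]
3. ∠GYU = 75°  [△UYG]
4. ∠QYU = 105°  [linear pair at Y on QG]
5. ∠QUY = 31°  [△UQY]

∠QUY = 31°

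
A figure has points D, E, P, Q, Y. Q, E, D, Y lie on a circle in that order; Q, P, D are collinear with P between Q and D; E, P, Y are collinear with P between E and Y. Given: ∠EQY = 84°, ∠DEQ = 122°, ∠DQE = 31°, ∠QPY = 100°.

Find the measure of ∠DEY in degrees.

1. ∠EDY = 96°  [cyclic QEDY, opposite ∠Q+∠D]
2. ∠DYE = 31°  [same arc ED]
3. ∠DEY = 53°  [△EDY]

∠DEY = 53°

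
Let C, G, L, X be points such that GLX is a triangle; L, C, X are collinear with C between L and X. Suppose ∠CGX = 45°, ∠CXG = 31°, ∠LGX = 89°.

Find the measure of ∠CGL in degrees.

1. ∠GCX = 104°  [△GCX]
2. ∠GXL = 31°  [C on ray XL]
3. ∠GLX = 60°  [△GLX]
4. ∠GCL = 76°  [linear pair at C on LX]
5. ∠CLG = 60°  [C on ray LX]
6. ∠CGL = 44°  [△GLC]

∠CGL = 44°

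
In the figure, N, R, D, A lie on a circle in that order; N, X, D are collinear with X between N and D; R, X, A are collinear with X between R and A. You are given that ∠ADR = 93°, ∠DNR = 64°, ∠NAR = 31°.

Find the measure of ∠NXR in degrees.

1. ∠ANR = 87°  [cyclic NRDA, opposite ∠N+∠D]
2. ∠ARN = 62°  [△NRA]
3. ∠NXR = 54°  [△NXR]

∠NXR = 54°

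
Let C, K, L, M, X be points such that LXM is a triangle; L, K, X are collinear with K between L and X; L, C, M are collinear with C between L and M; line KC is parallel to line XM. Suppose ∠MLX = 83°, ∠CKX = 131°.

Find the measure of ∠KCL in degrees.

1. ∠CLK = 83°  [K on LX, C on LM]
2. ∠CKL = 49°  [linear pair at K on LX]
3. ∠KCL = 48°  [△LKC]

∠KCL = 48°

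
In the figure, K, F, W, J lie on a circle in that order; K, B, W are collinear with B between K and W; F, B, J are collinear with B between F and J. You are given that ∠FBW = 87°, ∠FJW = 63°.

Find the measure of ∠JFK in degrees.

1. ∠FBK = 93°  [linear pair at B on KW]
2. ∠FKW = 63°  [same arc FW]
3. ∠JFK = 24°  [△KBF]

∠JFK = 24°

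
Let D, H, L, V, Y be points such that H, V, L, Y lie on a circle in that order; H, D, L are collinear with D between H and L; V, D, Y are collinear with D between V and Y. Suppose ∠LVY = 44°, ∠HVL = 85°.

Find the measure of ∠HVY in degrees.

∠HVY = 41°

1. ∠LHY = 44°  [same arc LY]
2. ∠HYL = 95°  [cyclic HVLY, opposite ∠V+∠Y]
3. ∠HLY = 41°  [△HLY]
4. ∠HVY = 41°  [same arc HY]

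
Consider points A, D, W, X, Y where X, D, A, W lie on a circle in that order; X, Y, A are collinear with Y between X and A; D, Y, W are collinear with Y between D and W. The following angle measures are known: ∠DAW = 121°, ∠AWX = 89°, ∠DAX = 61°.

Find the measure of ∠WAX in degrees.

∠WAX = 60°

1. ∠DXW = 59°  [cyclic XDAW, opposite ∠X+∠A]
2. ∠DWX = 61°  [same arc XD]
3. ∠WDX = 60°  [△XDW]
4. ∠WAX = 60°  [same arc XW]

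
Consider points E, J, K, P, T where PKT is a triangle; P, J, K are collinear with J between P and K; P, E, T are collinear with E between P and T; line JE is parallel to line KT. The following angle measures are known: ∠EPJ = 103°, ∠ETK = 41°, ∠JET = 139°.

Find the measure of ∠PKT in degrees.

1. ∠KPT = 103°  [J on PK, E on PT]
2. ∠KTP = 41°  [E on ray TP]
3. ∠PKT = 36°  [△PKT]

∠PKT = 36°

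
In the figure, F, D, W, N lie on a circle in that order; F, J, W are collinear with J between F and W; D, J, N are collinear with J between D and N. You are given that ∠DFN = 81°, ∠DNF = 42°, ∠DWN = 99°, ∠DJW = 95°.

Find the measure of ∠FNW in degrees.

1. ∠FDN = 57°  [△FDN]
2. ∠FJN = 95°  [vertical angles at J]
3. ∠FWN = 57°  [same arc FN]
4. ∠NFW = 43°  [△FJN]
5. ∠FNW = 80°  [△FWN]

∠FNW = 80°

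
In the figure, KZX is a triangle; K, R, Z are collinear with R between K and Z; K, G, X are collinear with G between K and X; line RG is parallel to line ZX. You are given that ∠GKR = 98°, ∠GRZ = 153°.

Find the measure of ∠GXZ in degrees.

∠GXZ = 55°

1. ∠GRK = 27°  [linear pair at R on KZ]
2. ∠KGR = 55°  [△KRG]
3. ∠RGX = 125°  [linear pair at G on KX]
4. ∠GXZ = 55°  [RG∥ZX, co-interior at X–G]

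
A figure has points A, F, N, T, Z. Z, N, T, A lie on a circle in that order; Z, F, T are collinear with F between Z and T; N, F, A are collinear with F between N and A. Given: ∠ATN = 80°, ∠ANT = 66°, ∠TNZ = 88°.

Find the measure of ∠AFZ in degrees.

∠AFZ = 56°

1. ∠NAT = 34°  [△NTA]
2. ∠AZT = 66°  [same arc TA]
3. ∠TAZ = 92°  [cyclic ZNTA, opposite ∠N+∠A]
4. ∠ATZ = 22°  [△ZTA]
5. ∠AFT = 124°  [△TFA]
6. ∠AFZ = 56°  [linear pair at F on ZT]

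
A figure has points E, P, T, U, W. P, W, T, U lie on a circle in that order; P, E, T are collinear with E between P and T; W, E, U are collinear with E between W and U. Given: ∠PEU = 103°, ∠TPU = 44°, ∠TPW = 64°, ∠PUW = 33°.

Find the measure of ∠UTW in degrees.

1. ∠TWU = 44°  [same arc TU]
2. ∠TUW = 64°  [same arc WT]
3. ∠UTW = 72°  [△WTU]

∠UTW = 72°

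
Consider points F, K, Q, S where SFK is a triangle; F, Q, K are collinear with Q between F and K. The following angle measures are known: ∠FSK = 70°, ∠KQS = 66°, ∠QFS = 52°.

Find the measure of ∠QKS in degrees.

∠QKS = 58°

1. ∠KFS = 52°  [Q on ray FK]
2. ∠FKS = 58°  [△SFK]
3. ∠QKS = 58°  [Q on ray KF]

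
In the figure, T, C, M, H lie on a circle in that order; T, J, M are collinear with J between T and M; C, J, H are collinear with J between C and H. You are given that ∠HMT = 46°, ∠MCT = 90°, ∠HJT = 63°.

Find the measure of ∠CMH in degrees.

1. ∠MHT = 90°  [cyclic TCMH, opposite ∠C+∠H]
2. ∠HJM = 117°  [linear pair at J on TM]
3. ∠HTM = 44°  [△TMH]
4. ∠CHM = 17°  [△MJH]
5. ∠HCM = 44°  [same arc MH]
6. ∠CMH = 119°  [△CMH]

∠CMH = 119°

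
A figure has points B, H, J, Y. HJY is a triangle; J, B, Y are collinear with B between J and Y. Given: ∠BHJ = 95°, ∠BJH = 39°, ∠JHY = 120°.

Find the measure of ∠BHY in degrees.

1. ∠HBJ = 46°  [△HJB]
2. ∠HJY = 39°  [B on ray JY]
3. ∠HYJ = 21°  [△HJY]
4. ∠HBY = 134°  [linear pair at B on JY]
5. ∠BYH = 21°  [B on ray YJ]
6. ∠BHY = 25°  [△HBY]

∠BHY = 25°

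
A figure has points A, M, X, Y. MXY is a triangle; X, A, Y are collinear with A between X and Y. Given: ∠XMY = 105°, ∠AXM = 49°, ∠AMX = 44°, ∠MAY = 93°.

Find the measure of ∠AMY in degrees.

∠AMY = 61°

1. ∠MXY = 49°  [A on ray XY]
2. ∠MYX = 26°  [△MXY]
3. ∠AYM = 26°  [A on ray YX]
4. ∠AMY = 61°  [△MAY]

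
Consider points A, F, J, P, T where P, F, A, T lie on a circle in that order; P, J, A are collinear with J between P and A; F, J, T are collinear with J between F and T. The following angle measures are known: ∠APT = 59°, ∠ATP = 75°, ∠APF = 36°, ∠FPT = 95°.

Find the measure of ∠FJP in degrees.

1. ∠AFT = 59°  [same arc AT]
2. ∠AFP = 105°  [cyclic PFAT, opposite ∠F+∠T]
3. ∠FAP = 39°  [△PFA]
4. ∠AJF = 82°  [△FJA]
5. ∠FJP = 98°  [linear pair at J on PA]

∠FJP = 98°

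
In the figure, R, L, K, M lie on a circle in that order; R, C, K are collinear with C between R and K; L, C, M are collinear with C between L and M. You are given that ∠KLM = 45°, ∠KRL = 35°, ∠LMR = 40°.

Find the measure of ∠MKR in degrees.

∠MKR = 60°

1. ∠KRM = 45°  [same arc KM]
2. ∠KML = 35°  [same arc LK]
3. ∠MCR = 95°  [△RCM]
4. ∠KCM = 85°  [linear pair at C on RK]
5. ∠MKR = 60°  [△KCM]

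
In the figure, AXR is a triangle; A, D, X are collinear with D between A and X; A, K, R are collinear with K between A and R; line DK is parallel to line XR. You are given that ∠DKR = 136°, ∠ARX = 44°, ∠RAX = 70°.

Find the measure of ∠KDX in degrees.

∠KDX = 114°

1. ∠AKD = 44°  [linear pair at K on AR]
2. ∠DAK = 70°  [D on AX, K on AR]
3. ∠ADK = 66°  [△ADK]
4. ∠KDX = 114°  [linear pair at D on AX]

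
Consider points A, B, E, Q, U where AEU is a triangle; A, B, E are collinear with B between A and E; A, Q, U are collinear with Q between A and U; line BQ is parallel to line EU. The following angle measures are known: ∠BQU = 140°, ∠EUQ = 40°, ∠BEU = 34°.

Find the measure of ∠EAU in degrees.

∠EAU = 106°

1. ∠AUE = 40°  [Q on ray UA]
2. ∠AEU = 34°  [B on ray EA]
3. ∠EAU = 106°  [△AEU]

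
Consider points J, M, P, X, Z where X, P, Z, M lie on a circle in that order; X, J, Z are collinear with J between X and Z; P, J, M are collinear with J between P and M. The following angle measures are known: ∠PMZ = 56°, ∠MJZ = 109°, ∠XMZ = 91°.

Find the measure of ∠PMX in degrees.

∠PMX = 35°

1. ∠MZX = 15°  [△ZJM]
2. ∠MJX = 71°  [linear pair at J on XZ]
3. ∠MXZ = 74°  [△XZM]
4. ∠PMX = 35°  [△XJM]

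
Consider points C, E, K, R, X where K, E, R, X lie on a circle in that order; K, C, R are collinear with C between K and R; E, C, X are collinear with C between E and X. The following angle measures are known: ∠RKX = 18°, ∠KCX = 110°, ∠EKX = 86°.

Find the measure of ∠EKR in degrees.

1. ∠EXK = 52°  [△KCX]
2. ∠ECR = 110°  [vertical angles at C]
3. ∠KEX = 42°  [△KEX]
4. ∠ECK = 70°  [linear pair at C on KR]
5. ∠EKR = 68°  [△KCE]

∠EKR = 68°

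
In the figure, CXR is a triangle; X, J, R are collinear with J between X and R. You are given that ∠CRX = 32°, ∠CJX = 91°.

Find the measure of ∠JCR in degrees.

∠JCR = 59°

1. ∠CRJ = 32°  [J on ray RX]
2. ∠CJR = 89°  [linear pair at J on XR]
3. ∠JCR = 59°  [△CJR]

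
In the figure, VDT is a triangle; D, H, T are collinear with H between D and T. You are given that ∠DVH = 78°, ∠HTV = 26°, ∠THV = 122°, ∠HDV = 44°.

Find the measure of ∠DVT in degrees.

1. ∠DTV = 26°  [H on ray TD]
2. ∠TDV = 44°  [H on ray DT]
3. ∠DVT = 110°  [△VDT]

∠DVT = 110°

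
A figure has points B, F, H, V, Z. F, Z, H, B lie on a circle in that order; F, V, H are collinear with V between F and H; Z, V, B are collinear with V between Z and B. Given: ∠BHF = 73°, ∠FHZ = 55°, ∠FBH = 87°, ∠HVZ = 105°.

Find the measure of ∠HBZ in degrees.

1. ∠BZF = 73°  [same arc FB]
2. ∠FVZ = 75°  [linear pair at V on FH]
3. ∠HFZ = 32°  [△FVZ]
4. ∠HBZ = 32°  [same arc ZH]

∠HBZ = 32°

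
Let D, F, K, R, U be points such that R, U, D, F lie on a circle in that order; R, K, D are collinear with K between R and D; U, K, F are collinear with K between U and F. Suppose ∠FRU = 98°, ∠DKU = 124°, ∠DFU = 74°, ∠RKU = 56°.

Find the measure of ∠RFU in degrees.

∠RFU = 32°

1. ∠DRU = 74°  [same arc UD]
2. ∠FUR = 50°  [△RKU]
3. ∠RFU = 32°  [△RUF]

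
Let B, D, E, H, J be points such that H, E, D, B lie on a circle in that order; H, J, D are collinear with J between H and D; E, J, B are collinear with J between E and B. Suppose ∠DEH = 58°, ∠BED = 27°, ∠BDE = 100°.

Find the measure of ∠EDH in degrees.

∠EDH = 69°

1. ∠DBE = 53°  [△EDB]
2. ∠DHE = 53°  [same arc ED]
3. ∠EDH = 69°  [△HED]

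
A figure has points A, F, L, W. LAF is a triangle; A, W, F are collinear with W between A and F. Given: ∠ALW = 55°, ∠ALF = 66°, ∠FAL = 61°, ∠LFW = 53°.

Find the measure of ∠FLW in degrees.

1. ∠LAW = 61°  [W on ray AF]
2. ∠AWL = 64°  [△LAW]
3. ∠FWL = 116°  [linear pair at W on AF]
4. ∠FLW = 11°  [△LWF]

∠FLW = 11°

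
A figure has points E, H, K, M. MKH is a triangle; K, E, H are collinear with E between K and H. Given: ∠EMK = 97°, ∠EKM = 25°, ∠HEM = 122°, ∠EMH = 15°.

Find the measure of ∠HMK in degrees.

1. ∠HKM = 25°  [E on ray KH]
2. ∠EHM = 43°  [△MEH]
3. ∠KHM = 43°  [E on ray HK]
4. ∠HMK = 112°  [△MKH]

∠HMK = 112°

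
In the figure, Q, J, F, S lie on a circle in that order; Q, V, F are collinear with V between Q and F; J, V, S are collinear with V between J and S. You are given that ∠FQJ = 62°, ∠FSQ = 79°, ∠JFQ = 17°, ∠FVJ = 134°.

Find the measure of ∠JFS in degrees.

∠JFS = 89°

1. ∠FSJ = 62°  [same arc JF]
2. ∠FJS = 29°  [△JVF]
3. ∠JFS = 89°  [△JFS]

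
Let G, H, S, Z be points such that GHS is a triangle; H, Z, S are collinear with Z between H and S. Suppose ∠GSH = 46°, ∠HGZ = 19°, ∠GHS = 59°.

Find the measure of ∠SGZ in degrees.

1. ∠GSZ = 46°  [Z on ray SH]
2. ∠GHZ = 59°  [Z on ray HS]
3. ∠GZH = 102°  [△GHZ]
4. ∠GZS = 78°  [linear pair at Z on HS]
5. ∠SGZ = 56°  [△GZS]

∠SGZ = 56°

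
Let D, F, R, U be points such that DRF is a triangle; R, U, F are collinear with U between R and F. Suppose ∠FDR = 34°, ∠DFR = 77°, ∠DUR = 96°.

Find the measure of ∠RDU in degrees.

1. ∠DRF = 69°  [△DRF]
2. ∠DRU = 69°  [U on ray RF]
3. ∠RDU = 15°  [△DRU]

∠RDU = 15°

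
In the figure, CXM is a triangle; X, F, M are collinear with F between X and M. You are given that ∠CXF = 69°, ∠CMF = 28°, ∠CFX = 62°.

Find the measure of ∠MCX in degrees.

∠MCX = 83°

1. ∠CXM = 69°  [F on ray XM]
2. ∠CMX = 28°  [F on ray MX]
3. ∠MCX = 83°  [△CXM]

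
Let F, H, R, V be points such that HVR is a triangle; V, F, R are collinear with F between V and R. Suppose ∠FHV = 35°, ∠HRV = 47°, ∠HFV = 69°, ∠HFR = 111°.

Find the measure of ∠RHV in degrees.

1. ∠FVH = 76°  [△HVF]
2. ∠HVR = 76°  [F on ray VR]
3. ∠RHV = 57°  [△HVR]

∠RHV = 57°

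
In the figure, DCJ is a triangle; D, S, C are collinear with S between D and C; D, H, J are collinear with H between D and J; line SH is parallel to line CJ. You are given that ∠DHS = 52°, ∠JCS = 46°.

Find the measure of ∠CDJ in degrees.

∠CDJ = 82°

1. ∠CJD = 52°  [SH∥CJ, corresponding at H]
2. ∠DCJ = 46°  [S on ray CD]
3. ∠CDJ = 82°  [△DCJ]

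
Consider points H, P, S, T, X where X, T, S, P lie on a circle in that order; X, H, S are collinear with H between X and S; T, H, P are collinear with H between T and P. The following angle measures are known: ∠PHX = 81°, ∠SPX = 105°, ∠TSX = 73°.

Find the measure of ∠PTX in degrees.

∠PTX = 49°

1. ∠SHT = 81°  [vertical angles at H]
2. ∠STX = 75°  [cyclic XTSP, opposite ∠T+∠P]
3. ∠SXT = 32°  [△XTS]
4. ∠THX = 99°  [linear pair at H on XS]
5. ∠PTX = 49°  [△XHT]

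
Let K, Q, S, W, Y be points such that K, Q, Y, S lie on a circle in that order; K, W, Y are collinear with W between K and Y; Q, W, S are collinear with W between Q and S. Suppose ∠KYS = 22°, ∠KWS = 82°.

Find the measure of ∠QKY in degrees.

1. ∠KQS = 22°  [same arc KS]
2. ∠QWY = 82°  [vertical angles at W]
3. ∠KWQ = 98°  [linear pair at W on KY]
4. ∠QKY = 60°  [△KWQ]

∠QKY = 60°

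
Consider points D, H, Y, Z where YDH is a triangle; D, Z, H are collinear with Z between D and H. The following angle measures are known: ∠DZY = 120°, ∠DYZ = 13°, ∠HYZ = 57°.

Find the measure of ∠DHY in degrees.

∠DHY = 63°

1. ∠HZY = 60°  [linear pair at Z on DH]
2. ∠YHZ = 63°  [△YZH]
3. ∠DHY = 63°  [Z on ray HD]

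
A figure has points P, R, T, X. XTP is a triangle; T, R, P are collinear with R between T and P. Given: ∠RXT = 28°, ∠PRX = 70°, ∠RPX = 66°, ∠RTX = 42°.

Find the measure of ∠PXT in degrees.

∠PXT = 72°

1. ∠TPX = 66°  [R on ray PT]
2. ∠PTX = 42°  [R on ray TP]
3. ∠PXT = 72°  [△XTP]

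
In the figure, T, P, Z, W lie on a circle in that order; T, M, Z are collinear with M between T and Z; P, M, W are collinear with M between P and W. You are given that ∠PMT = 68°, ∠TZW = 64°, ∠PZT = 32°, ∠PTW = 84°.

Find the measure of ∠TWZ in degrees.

∠TWZ = 80°

1. ∠WMZ = 68°  [vertical angles at M]
2. ∠PWT = 32°  [same arc TP]
3. ∠TMW = 112°  [linear pair at M on TZ]
4. ∠WTZ = 36°  [△TMW]
5. ∠TWZ = 80°  [△TZW]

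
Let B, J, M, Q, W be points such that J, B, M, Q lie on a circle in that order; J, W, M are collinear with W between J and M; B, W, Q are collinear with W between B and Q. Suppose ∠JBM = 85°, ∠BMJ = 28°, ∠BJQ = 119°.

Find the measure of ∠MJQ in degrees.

1. ∠BJM = 67°  [△JBM]
2. ∠BMQ = 61°  [cyclic JBMQ, opposite ∠J+∠M]
3. ∠BQM = 67°  [same arc BM]
4. ∠MBQ = 52°  [△BMQ]
5. ∠MJQ = 52°  [same arc MQ]

∠MJQ = 52°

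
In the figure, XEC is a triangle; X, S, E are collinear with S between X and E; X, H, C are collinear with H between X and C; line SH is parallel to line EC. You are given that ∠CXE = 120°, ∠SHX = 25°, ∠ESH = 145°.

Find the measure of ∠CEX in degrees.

1. ∠HXS = 120°  [S on XE, H on XC]
2. ∠HSX = 35°  [△XSH]
3. ∠CEX = 35°  [SH∥EC, corresponding at S]

∠CEX = 35°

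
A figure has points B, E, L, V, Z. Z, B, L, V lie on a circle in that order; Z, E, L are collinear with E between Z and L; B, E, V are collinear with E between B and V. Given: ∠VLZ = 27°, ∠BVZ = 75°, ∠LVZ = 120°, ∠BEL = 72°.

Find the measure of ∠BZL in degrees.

1. ∠VBZ = 27°  [same arc ZV]
2. ∠BEZ = 108°  [linear pair at E on ZL]
3. ∠BZL = 45°  [△ZEB]

∠BZL = 45°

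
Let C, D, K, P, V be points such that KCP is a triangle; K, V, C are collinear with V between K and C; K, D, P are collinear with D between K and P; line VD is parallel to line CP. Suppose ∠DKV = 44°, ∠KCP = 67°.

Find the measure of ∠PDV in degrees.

∠PDV = 111°

1. ∠CKP = 44°  [V on KC, D on KP]
2. ∠CPK = 69°  [△KCP]
3. ∠KDV = 69°  [VD∥CP, corresponding at D]
4. ∠PDV = 111°  [linear pair at D on KP]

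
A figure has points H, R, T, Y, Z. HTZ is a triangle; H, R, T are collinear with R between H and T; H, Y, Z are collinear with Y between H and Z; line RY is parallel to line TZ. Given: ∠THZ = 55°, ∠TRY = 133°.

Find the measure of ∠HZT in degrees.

1. ∠RHY = 55°  [R on HT, Y on HZ]
2. ∠HRY = 47°  [linear pair at R on HT]
3. ∠HYR = 78°  [△HRY]
4. ∠HZT = 78°  [RY∥TZ, corresponding at Y]

∠HZT = 78°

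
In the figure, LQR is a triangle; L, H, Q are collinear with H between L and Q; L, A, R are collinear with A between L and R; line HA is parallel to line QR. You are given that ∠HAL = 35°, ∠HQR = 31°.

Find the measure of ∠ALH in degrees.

∠ALH = 114°

1. ∠LRQ = 35°  [HA∥QR, corresponding at A]
2. ∠LQR = 31°  [H on ray QL]
3. ∠QLR = 114°  [△LQR]
4. ∠ALH = 114°  [H on LQ, A on LR]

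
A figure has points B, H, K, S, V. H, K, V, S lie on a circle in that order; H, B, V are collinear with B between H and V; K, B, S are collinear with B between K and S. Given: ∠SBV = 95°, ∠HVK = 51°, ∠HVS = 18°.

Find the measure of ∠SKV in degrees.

1. ∠HBK = 95°  [vertical angles at B]
2. ∠KBV = 85°  [linear pair at B on HV]
3. ∠SKV = 44°  [△KBV]

∠SKV = 44°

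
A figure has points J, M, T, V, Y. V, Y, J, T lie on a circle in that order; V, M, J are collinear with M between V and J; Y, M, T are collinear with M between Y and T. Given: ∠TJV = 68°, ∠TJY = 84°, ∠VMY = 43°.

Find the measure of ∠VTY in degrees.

∠VTY = 16°

1. ∠TYV = 68°  [same arc VT]
2. ∠TVY = 96°  [cyclic VYJT, opposite ∠V+∠J]
3. ∠VTY = 16°  [△VYT]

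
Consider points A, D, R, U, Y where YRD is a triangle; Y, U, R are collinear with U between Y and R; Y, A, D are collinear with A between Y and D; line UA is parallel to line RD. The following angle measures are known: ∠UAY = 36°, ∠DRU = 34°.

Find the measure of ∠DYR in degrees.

∠DYR = 110°

1. ∠RDY = 36°  [UA∥RD, corresponding at A]
2. ∠DRY = 34°  [U on ray RY]
3. ∠DYR = 110°  [△YRD]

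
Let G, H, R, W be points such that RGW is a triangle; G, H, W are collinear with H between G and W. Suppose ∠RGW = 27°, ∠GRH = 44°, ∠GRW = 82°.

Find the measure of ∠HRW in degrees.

1. ∠GWR = 71°  [△RGW]
2. ∠HGR = 27°  [H on ray GW]
3. ∠GHR = 109°  [△RGH]
4. ∠HWR = 71°  [H on ray WG]
5. ∠RHW = 71°  [linear pair at H on GW]
6. ∠HRW = 38°  [△RHW]

∠HRW = 38°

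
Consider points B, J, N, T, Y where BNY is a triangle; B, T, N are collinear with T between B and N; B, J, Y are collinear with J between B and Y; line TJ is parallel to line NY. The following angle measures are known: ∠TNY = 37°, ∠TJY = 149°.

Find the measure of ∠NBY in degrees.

1. ∠BNY = 37°  [T on ray NB]
2. ∠BJT = 31°  [linear pair at J on BY]
3. ∠BTJ = 37°  [TJ∥NY, corresponding at T]
4. ∠JBT = 112°  [△BTJ]
5. ∠NBY = 112°  [T on BN, J on BY]

∠NBY = 112°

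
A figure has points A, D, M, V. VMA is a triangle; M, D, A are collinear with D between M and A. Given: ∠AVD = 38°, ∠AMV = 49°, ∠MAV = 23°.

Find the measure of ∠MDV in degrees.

∠MDV = 61°

1. ∠DAV = 23°  [D on ray AM]
2. ∠ADV = 119°  [△VDA]
3. ∠MDV = 61°  [linear pair at D on MA]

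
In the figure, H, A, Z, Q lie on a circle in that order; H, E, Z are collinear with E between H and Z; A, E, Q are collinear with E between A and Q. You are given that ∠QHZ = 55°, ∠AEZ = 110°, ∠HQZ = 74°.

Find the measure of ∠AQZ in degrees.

∠AQZ = 59°

1. ∠HZQ = 51°  [△HZQ]
2. ∠HEQ = 110°  [vertical angles at E]
3. ∠QEZ = 70°  [linear pair at E on HZ]
4. ∠AQZ = 59°  [△ZEQ]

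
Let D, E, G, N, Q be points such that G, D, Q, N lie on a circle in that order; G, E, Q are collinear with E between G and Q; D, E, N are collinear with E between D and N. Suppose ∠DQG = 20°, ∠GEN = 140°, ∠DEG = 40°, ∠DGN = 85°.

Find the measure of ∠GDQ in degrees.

∠GDQ = 95°

1. ∠DNG = 20°  [same arc GD]
2. ∠GDN = 75°  [△GDN]
3. ∠DGQ = 65°  [△GED]
4. ∠GDQ = 95°  [△GDQ]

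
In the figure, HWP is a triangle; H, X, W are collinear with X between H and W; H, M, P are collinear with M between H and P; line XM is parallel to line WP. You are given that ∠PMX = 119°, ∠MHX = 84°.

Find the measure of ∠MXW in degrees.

1. ∠HMX = 61°  [linear pair at M on HP]
2. ∠HXM = 35°  [△HXM]
3. ∠MXW = 145°  [linear pair at X on HW]

∠MXW = 145°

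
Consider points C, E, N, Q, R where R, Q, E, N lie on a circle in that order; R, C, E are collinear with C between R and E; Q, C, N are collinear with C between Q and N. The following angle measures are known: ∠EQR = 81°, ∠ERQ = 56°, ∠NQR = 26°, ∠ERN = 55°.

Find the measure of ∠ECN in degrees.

1. ∠ENQ = 56°  [same arc QE]
2. ∠NER = 26°  [same arc RN]
3. ∠ECN = 98°  [△ECN]

∠ECN = 98°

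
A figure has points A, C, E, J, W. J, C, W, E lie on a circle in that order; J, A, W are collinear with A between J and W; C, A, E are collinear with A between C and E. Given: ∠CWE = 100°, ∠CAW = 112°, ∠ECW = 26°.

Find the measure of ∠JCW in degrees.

1. ∠CEW = 54°  [△CWE]
2. ∠CWJ = 42°  [△CAW]
3. ∠CJW = 54°  [same arc CW]
4. ∠JCW = 84°  [△JCW]

∠JCW = 84°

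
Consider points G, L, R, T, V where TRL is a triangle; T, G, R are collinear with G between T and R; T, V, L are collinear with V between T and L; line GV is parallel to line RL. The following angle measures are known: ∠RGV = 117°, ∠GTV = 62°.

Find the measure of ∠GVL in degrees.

1. ∠TGV = 63°  [linear pair at G on TR]
2. ∠GVT = 55°  [△TGV]
3. ∠GVL = 125°  [linear pair at V on TL]

∠GVL = 125°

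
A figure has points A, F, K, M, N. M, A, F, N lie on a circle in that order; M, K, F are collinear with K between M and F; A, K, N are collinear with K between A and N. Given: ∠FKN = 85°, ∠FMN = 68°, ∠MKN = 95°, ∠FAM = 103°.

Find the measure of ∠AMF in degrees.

∠AMF = 60°

1. ∠FAN = 68°  [same arc FN]
2. ∠AKF = 95°  [vertical angles at K]
3. ∠AFM = 17°  [△AKF]
4. ∠AMF = 60°  [△MAF]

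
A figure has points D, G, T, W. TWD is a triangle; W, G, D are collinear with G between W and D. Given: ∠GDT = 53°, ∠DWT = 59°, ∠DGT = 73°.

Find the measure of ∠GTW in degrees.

1. ∠GWT = 59°  [G on ray WD]
2. ∠TGW = 107°  [linear pair at G on WD]
3. ∠GTW = 14°  [△TWG]

∠GTW = 14°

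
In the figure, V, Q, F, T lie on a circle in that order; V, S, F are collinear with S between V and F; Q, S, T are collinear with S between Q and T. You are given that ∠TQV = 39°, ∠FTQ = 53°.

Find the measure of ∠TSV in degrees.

∠TSV = 92°

1. ∠TFV = 39°  [same arc VT]
2. ∠FST = 88°  [△FST]
3. ∠TSV = 92°  [linear pair at S on VF]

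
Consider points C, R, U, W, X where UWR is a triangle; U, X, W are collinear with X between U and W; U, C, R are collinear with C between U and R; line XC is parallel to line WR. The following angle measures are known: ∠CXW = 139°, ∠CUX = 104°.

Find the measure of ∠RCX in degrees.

∠RCX = 145°

1. ∠CXU = 41°  [linear pair at X on UW]
2. ∠UCX = 35°  [△UXC]
3. ∠RCX = 145°  [linear pair at C on UR]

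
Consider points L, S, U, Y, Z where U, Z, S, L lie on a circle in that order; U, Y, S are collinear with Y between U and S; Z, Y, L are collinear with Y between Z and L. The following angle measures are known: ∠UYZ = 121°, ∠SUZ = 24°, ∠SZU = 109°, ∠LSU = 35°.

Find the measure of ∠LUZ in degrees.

∠LUZ = 98°

1. ∠SYZ = 59°  [linear pair at Y on US]
2. ∠SLZ = 24°  [same arc ZS]
3. ∠USZ = 47°  [△UZS]
4. ∠LZS = 74°  [△ZYS]
5. ∠LSZ = 82°  [△ZSL]
6. ∠LUZ = 98°  [cyclic UZSL, opposite ∠U+∠S]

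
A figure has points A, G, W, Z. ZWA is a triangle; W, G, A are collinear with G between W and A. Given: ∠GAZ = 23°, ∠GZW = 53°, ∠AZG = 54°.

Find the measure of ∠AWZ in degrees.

1. ∠AGZ = 103°  [△ZGA]
2. ∠WGZ = 77°  [linear pair at G on WA]
3. ∠GWZ = 50°  [△ZWG]
4. ∠AWZ = 50°  [G on ray WA]

∠AWZ = 50°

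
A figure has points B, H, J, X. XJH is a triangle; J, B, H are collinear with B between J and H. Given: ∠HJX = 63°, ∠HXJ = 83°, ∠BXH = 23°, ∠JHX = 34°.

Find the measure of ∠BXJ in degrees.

1. ∠BJX = 63°  [B on ray JH]
2. ∠BHX = 34°  [B on ray HJ]
3. ∠HBX = 123°  [△XBH]
4. ∠JBX = 57°  [linear pair at B on JH]
5. ∠BXJ = 60°  [△XJB]

∠BXJ = 60°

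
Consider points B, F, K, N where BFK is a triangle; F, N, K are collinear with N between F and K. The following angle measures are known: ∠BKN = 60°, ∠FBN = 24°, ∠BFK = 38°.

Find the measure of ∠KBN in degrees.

∠KBN = 58°

1. ∠BFN = 38°  [N on ray FK]
2. ∠BNF = 118°  [△BFN]
3. ∠BNK = 62°  [linear pair at N on FK]
4. ∠KBN = 58°  [△BNK]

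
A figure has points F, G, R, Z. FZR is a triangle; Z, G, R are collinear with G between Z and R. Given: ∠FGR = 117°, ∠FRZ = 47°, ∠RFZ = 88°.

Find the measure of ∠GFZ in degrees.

1. ∠FGZ = 63°  [linear pair at G on ZR]
2. ∠FZR = 45°  [△FZR]
3. ∠FZG = 45°  [G on ray ZR]
4. ∠GFZ = 72°  [△FZG]

∠GFZ = 72°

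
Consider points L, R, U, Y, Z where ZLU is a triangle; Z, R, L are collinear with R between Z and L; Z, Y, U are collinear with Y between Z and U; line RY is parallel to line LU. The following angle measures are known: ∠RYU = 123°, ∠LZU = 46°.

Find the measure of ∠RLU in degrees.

∠RLU = 77°

1. ∠RYZ = 57°  [linear pair at Y on ZU]
2. ∠RZY = 46°  [R on ZL, Y on ZU]
3. ∠YRZ = 77°  [△ZRY]
4. ∠LRY = 103°  [linear pair at R on ZL]
5. ∠RLU = 77°  [RY∥LU, co-interior at L–R]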